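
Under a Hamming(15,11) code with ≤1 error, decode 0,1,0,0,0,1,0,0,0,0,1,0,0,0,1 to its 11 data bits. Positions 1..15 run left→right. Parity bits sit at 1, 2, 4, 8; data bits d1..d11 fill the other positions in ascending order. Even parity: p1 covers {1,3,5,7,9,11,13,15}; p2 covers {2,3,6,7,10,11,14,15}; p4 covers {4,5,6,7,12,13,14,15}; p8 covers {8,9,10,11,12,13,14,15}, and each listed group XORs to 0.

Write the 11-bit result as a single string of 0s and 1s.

s1 (pos 1,3,5,7,9,11,13,15): 0⊕0⊕0⊕0⊕0⊕1⊕0⊕1 = 0
s2 (pos 2,3,6,7,10,11,14,15): 1⊕0⊕1⊕0⊕0⊕1⊕0⊕1 = 0
s4 (pos 4,5,6,7,12,13,14,15): 0⊕0⊕1⊕0⊕0⊕0⊕0⊕1 = 0
s8 (pos 8,9,10,11,12,13,14,15): 0⊕0⊕0⊕1⊕0⊕0⊕0⊕1 = 0
Syndrome s8…s1 = 0000 → no error.
Read data bits from positions 3,5,6,7,9,10,11,12,13,14,15: 00100010001

00100010001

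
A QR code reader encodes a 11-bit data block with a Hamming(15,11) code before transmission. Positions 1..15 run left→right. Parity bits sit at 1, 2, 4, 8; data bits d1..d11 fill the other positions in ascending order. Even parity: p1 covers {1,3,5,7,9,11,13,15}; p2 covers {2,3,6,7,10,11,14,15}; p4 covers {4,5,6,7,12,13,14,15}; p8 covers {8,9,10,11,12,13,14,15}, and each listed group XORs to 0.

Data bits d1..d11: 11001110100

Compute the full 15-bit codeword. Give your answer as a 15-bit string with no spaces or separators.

111010001110100

Place data at non-parity positions: p1 p2 1 p4 1 0 0 p8 1 1 1 0 1 0 0
p1 (pos 1,3,5,7,9,11,13,15): XOR of data positions = 1⊕1⊕0⊕1⊕1⊕1⊕0 = 1
p2 (pos 2,3,6,7,10,11,14,15): XOR of data positions = 1⊕0⊕0⊕1⊕1⊕0⊕0 = 1
p4 (pos 4,5,6,7,12,13,14,15): XOR of data positions = 1⊕0⊕0⊕0⊕1⊕0⊕0 = 0
p8 (pos 8,9,10,11,12,13,14,15): XOR of data positions = 1⊕1⊕1⊕0⊕1⊕0⊕0 = 0
Codeword: 111010001110100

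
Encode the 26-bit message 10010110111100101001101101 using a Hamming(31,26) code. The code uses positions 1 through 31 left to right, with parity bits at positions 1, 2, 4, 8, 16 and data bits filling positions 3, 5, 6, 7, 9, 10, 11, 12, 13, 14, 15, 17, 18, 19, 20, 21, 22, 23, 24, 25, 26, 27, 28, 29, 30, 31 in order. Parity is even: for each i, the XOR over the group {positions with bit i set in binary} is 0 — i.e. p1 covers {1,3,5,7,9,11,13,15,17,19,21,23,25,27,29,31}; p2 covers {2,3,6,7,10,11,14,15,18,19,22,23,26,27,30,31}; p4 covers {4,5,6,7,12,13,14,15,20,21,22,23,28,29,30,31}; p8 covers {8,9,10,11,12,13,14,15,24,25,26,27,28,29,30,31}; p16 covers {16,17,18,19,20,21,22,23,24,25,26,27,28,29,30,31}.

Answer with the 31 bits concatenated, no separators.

Place data at non-parity positions: p1 p2 1 p4 0 0 1 p8 0 1 1 0 1 1 1 p16 1 0 0 1 0 1 0 0 1 1 0 1 1 0 1
p1 (pos 1,3,5,7,9,11,13,15,17,19,21,23,25,27,29,31): XOR of data positions = 1⊕0⊕1⊕0⊕1⊕1⊕1⊕1⊕0⊕0⊕0⊕1⊕0⊕1⊕1 = 1
p2 (pos 2,3,6,7,10,11,14,15,18,19,22,23,26,27,30,31): XOR of data positions = 1⊕0⊕1⊕1⊕1⊕1⊕1⊕0⊕0⊕1⊕0⊕1⊕0⊕0⊕1 = 1
p4 (pos 4,5,6,7,12,13,14,15,20,21,22,23,28,29,30,31): XOR of data positions = 0⊕0⊕1⊕0⊕1⊕1⊕1⊕1⊕0⊕1⊕0⊕1⊕1⊕0⊕1 = 1
p8 (pos 8,9,10,11,12,13,14,15,24,25,26,27,28,29,30,31): XOR of data positions = 0⊕1⊕1⊕0⊕1⊕1⊕1⊕0⊕1⊕1⊕0⊕1⊕1⊕0⊕1 = 0
p16 (pos 16,17,18,19,20,21,22,23,24,25,26,27,28,29,30,31): XOR of data positions = 1⊕0⊕0⊕1⊕0⊕1⊕0⊕0⊕1⊕1⊕0⊕1⊕1⊕0⊕1 = 0
Codeword: 1111001001101110100101001101101

1111001001101110100101001101101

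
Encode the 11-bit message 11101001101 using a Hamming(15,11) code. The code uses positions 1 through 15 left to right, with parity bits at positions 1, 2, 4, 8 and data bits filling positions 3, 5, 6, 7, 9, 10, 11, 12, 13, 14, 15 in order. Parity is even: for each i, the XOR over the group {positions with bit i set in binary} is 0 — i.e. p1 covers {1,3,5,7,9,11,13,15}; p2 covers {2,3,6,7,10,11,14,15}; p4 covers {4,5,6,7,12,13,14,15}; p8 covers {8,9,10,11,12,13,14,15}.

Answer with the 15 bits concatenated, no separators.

111111001001101

Place data at non-parity positions: p1 p2 1 p4 1 1 0 p8 1 0 0 1 1 0 1
p1 (pos 1,3,5,7,9,11,13,15): XOR of data positions = 1⊕1⊕0⊕1⊕0⊕1⊕1 = 1
p2 (pos 2,3,6,7,10,11,14,15): XOR of data positions = 1⊕1⊕0⊕0⊕0⊕0⊕1 = 1
p4 (pos 4,5,6,7,12,13,14,15): XOR of data positions = 1⊕1⊕0⊕1⊕1⊕0⊕1 = 1
p8 (pos 8,9,10,11,12,13,14,15): XOR of data positions = 1⊕0⊕0⊕1⊕1⊕0⊕1 = 0
Codeword: 111111001001101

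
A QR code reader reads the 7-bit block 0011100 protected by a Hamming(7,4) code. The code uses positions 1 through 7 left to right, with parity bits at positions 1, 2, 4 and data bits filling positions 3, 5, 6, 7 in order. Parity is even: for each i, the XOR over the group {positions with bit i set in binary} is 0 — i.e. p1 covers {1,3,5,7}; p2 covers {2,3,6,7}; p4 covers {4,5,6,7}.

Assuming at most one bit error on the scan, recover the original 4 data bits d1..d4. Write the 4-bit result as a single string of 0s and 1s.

1100

s1 (pos 1,3,5,7): 0⊕1⊕1⊕0 = 0
s2 (pos 2,3,6,7): 0⊕1⊕0⊕0 = 1
s4 (pos 4,5,6,7): 1⊕1⊕0⊕0 = 0
Syndrome s4…s1 = 010 → error at position 2.
Flip position 2: 0011100 → 0111100
Read data bits from positions 3,5,6,7: 1100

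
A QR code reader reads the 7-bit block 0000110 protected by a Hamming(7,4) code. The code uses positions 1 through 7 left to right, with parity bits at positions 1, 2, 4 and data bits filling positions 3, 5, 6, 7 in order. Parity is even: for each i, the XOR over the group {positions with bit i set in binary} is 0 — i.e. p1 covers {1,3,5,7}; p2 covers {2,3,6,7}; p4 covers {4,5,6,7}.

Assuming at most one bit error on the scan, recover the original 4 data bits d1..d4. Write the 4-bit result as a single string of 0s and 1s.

1110

s1 (pos 1,3,5,7): 0⊕0⊕1⊕0 = 1
s2 (pos 2,3,6,7): 0⊕0⊕1⊕0 = 1
s4 (pos 4,5,6,7): 0⊕1⊕1⊕0 = 0
Syndrome s4…s1 = 011 → error at position 3.
Flip position 3: 0000110 → 0010110
Read data bits from positions 3,5,6,7: 1110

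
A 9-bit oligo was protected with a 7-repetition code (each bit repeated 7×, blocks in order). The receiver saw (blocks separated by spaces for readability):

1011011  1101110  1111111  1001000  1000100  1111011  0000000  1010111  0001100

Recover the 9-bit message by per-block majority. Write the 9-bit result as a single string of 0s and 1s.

111001010

Block 1 (1011011): 5 ones → 1
Block 2 (1101110): 5 ones → 1
Block 3 (1111111): 7 ones → 1
Block 4 (1001000): 2 ones → 0
Block 5 (1000100): 2 ones → 0
Block 6 (1111011): 6 ones → 1
Block 7 (0000000): 0 ones → 0
Block 8 (1010111): 5 ones → 1
Block 9 (0001100): 2 ones → 0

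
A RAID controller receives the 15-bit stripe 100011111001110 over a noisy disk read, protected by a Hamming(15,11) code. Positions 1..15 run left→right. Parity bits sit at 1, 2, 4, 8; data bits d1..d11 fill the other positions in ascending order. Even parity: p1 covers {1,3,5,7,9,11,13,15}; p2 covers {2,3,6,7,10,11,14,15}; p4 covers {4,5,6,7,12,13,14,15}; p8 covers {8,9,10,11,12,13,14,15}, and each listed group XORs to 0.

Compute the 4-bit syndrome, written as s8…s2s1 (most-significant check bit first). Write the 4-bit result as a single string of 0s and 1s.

1011

s1 (pos 1,3,5,7,9,11,13,15): 1⊕0⊕1⊕1⊕1⊕0⊕1⊕0 = 1
s2 (pos 2,3,6,7,10,11,14,15): 0⊕0⊕1⊕1⊕0⊕0⊕1⊕0 = 1
s4 (pos 4,5,6,7,12,13,14,15): 0⊕1⊕1⊕1⊕1⊕1⊕1⊕0 = 0
s8 (pos 8,9,10,11,12,13,14,15): 1⊕1⊕0⊕0⊕1⊕1⊕1⊕0 = 1
Syndrome s8…s1 = 1011 → error at position 11.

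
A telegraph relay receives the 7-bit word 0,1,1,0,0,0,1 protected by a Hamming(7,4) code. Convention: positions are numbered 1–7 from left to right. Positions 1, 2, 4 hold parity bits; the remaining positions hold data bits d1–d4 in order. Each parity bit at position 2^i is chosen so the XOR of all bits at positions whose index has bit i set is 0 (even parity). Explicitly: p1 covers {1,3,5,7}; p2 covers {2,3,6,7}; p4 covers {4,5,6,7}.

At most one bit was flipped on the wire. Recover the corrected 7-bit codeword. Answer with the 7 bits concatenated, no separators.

s1 (pos 1,3,5,7): 0⊕1⊕0⊕1 = 0
s2 (pos 2,3,6,7): 1⊕1⊕0⊕1 = 1
s4 (pos 4,5,6,7): 0⊕0⊕0⊕1 = 1
Syndrome s4…s1 = 110 → error at position 6.
Flip position 6: 0110001 → 0110011

0110011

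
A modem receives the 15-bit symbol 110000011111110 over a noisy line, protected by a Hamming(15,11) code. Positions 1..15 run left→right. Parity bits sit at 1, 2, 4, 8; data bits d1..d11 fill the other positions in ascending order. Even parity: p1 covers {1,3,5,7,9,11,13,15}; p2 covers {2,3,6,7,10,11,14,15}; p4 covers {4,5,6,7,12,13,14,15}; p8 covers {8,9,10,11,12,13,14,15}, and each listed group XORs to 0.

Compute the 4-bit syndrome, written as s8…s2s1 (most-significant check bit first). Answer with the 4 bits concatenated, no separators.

1100

s1 (pos 1,3,5,7,9,11,13,15): 1⊕0⊕0⊕0⊕1⊕1⊕1⊕0 = 0
s2 (pos 2,3,6,7,10,11,14,15): 1⊕0⊕0⊕0⊕1⊕1⊕1⊕0 = 0
s4 (pos 4,5,6,7,12,13,14,15): 0⊕0⊕0⊕0⊕1⊕1⊕1⊕0 = 1
s8 (pos 8,9,10,11,12,13,14,15): 1⊕1⊕1⊕1⊕1⊕1⊕1⊕0 = 1
Syndrome s8…s1 = 1100 → error at position 12.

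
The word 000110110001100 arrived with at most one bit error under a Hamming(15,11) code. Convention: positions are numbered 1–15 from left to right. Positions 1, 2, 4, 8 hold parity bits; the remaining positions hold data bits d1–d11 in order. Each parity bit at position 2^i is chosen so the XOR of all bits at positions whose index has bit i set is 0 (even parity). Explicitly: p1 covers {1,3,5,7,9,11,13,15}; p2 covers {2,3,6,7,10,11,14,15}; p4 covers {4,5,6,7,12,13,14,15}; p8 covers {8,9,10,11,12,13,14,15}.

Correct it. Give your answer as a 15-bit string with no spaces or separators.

s1 (pos 1,3,5,7,9,11,13,15): 0⊕0⊕1⊕1⊕0⊕0⊕1⊕0 = 1
s2 (pos 2,3,6,7,10,11,14,15): 0⊕0⊕0⊕1⊕0⊕0⊕0⊕0 = 1
s4 (pos 4,5,6,7,12,13,14,15): 1⊕1⊕0⊕1⊕1⊕1⊕0⊕0 = 1
s8 (pos 8,9,10,11,12,13,14,15): 1⊕0⊕0⊕0⊕1⊕1⊕0⊕0 = 1
Syndrome s8…s1 = 1111 → error at position 15.
Flip position 15: 000110110001100 → 000110110001101

000110110001101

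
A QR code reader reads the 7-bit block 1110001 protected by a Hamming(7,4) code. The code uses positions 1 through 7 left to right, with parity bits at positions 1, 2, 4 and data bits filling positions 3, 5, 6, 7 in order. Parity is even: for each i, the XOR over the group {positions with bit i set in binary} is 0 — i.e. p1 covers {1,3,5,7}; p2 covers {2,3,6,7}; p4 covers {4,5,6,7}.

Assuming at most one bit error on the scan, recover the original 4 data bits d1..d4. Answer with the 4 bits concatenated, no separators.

1000

s1 (pos 1,3,5,7): 1⊕1⊕0⊕1 = 1
s2 (pos 2,3,6,7): 1⊕1⊕0⊕1 = 1
s4 (pos 4,5,6,7): 0⊕0⊕0⊕1 = 1
Syndrome s4…s1 = 111 → error at position 7.
Flip position 7: 1110001 → 1110000
Read data bits from positions 3,5,6,7: 1000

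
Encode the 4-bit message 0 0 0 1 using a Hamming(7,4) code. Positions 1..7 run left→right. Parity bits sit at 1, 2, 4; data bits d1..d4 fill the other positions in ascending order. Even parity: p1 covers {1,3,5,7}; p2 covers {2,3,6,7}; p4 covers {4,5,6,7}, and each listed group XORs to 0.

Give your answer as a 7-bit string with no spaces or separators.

1101001

Place data at non-parity positions: p1 p2 0 p4 0 0 1
p1 (pos 1,3,5,7): XOR of data positions = 0⊕0⊕1 = 1
p2 (pos 2,3,6,7): XOR of data positions = 0⊕0⊕1 = 1
p4 (pos 4,5,6,7): XOR of data positions = 0⊕0⊕1 = 1
Codeword: 1101001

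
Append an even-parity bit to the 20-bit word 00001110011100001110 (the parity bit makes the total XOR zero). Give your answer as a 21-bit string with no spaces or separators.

XOR of the 20 data bits: 0⊕0⊕0⊕0⊕1⊕1⊕1⊕0⊕0⊕1⊕1⊕1⊕0⊕0⊕0⊕0⊕1⊕1⊕1⊕0 = 1
Parity bit = 1 (so all 21 bits XOR to 0).

000011100111000011101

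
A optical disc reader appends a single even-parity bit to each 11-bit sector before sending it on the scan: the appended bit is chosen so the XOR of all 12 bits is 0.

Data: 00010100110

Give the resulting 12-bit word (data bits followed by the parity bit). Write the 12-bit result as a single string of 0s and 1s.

XOR of the 11 data bits: 0⊕0⊕0⊕1⊕0⊕1⊕0⊕0⊕1⊕1⊕0 = 0
Parity bit = 0 (so all 12 bits XOR to 0).

000101001100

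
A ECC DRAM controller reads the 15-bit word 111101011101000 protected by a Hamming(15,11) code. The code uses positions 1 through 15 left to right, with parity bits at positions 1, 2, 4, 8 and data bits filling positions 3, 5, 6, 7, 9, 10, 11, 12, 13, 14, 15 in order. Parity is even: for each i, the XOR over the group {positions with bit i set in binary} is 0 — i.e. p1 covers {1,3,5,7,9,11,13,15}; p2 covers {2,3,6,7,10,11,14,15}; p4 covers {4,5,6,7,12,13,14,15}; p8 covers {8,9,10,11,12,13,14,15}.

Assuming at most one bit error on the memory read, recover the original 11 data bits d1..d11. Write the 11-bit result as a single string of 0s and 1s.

11101101000

s1 (pos 1,3,5,7,9,11,13,15): 1⊕1⊕0⊕0⊕1⊕0⊕0⊕0 = 1
s2 (pos 2,3,6,7,10,11,14,15): 1⊕1⊕1⊕0⊕1⊕0⊕0⊕0 = 0
s4 (pos 4,5,6,7,12,13,14,15): 1⊕0⊕1⊕0⊕1⊕0⊕0⊕0 = 1
s8 (pos 8,9,10,11,12,13,14,15): 1⊕1⊕1⊕0⊕1⊕0⊕0⊕0 = 0
Syndrome s8…s1 = 0101 → error at position 5.
Flip position 5: 111101011101000 → 111111011101000
Read data bits from positions 3,5,6,7,9,10,11,12,13,14,15: 11101101000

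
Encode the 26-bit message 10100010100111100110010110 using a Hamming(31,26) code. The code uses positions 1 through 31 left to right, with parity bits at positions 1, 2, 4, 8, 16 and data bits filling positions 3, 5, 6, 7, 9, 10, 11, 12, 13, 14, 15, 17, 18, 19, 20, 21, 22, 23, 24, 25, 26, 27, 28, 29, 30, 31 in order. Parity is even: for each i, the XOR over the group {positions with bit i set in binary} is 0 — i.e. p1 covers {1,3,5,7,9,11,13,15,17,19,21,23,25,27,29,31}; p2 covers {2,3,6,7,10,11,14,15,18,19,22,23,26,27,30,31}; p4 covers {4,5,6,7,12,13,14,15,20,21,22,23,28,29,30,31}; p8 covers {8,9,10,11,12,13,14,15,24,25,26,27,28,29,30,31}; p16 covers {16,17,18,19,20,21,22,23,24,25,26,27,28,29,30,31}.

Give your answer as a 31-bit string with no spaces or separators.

Place data at non-parity positions: p1 p2 1 p4 0 1 0 p8 0 0 1 0 1 0 0 p16 1 1 1 1 0 0 1 1 0 0 1 0 1 1 0
p1 (pos 1,3,5,7,9,11,13,15,17,19,21,23,25,27,29,31): XOR of data positions = 1⊕0⊕0⊕0⊕1⊕1⊕0⊕1⊕1⊕0⊕1⊕0⊕1⊕1⊕0 = 0
p2 (pos 2,3,6,7,10,11,14,15,18,19,22,23,26,27,30,31): XOR of data positions = 1⊕1⊕0⊕0⊕1⊕0⊕0⊕1⊕1⊕0⊕1⊕0⊕1⊕1⊕0 = 0
p4 (pos 4,5,6,7,12,13,14,15,20,21,22,23,28,29,30,31): XOR of data positions = 0⊕1⊕0⊕0⊕1⊕0⊕0⊕1⊕0⊕0⊕1⊕0⊕1⊕1⊕0 = 0
p8 (pos 8,9,10,11,12,13,14,15,24,25,26,27,28,29,30,31): XOR of data positions = 0⊕0⊕1⊕0⊕1⊕0⊕0⊕1⊕0⊕0⊕1⊕0⊕1⊕1⊕0 = 0
p16 (pos 16,17,18,19,20,21,22,23,24,25,26,27,28,29,30,31): XOR of data positions = 1⊕1⊕1⊕1⊕0⊕0⊕1⊕1⊕0⊕0⊕1⊕0⊕1⊕1⊕0 = 1
Codeword: 0010010000101001111100110010110

0010010000101001111100110010110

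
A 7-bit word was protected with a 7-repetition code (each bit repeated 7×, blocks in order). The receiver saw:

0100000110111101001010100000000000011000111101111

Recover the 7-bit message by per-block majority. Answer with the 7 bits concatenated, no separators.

Block 1 (0100000): 1 one → 0
Block 2 (1101111): 6 ones → 1
Block 3 (0100101): 3 ones → 0
Block 4 (0100000): 1 one → 0
Block 5 (0000000): 0 ones → 0
Block 6 (1100011): 4 ones → 1
Block 7 (1101111): 6 ones → 1

0100011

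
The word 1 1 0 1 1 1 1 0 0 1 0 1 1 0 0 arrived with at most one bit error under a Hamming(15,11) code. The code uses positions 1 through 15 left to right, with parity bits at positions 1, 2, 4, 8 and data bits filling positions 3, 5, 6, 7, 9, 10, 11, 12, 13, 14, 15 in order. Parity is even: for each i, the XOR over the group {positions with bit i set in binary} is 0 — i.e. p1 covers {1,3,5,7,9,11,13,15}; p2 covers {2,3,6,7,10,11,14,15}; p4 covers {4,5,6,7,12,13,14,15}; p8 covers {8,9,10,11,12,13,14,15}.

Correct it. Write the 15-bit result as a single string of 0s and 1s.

s1 (pos 1,3,5,7,9,11,13,15): 1⊕0⊕1⊕1⊕0⊕0⊕1⊕0 = 0
s2 (pos 2,3,6,7,10,11,14,15): 1⊕0⊕1⊕1⊕1⊕0⊕0⊕0 = 0
s4 (pos 4,5,6,7,12,13,14,15): 1⊕1⊕1⊕1⊕1⊕1⊕0⊕0 = 0
s8 (pos 8,9,10,11,12,13,14,15): 0⊕0⊕1⊕0⊕1⊕1⊕0⊕0 = 1
Syndrome s8…s1 = 1000 → error at position 8.
Flip position 8: 110111100101100 → 110111110101100

110111110101100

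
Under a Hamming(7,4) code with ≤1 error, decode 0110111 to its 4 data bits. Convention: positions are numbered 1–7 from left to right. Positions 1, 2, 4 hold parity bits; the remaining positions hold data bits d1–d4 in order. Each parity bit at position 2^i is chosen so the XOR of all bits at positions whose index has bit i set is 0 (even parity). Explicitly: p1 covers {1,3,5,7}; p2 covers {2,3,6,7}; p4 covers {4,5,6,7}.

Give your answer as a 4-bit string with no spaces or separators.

1011

s1 (pos 1,3,5,7): 0⊕1⊕1⊕1 = 1
s2 (pos 2,3,6,7): 1⊕1⊕1⊕1 = 0
s4 (pos 4,5,6,7): 0⊕1⊕1⊕1 = 1
Syndrome s4…s1 = 101 → error at position 5.
Flip position 5: 0110111 → 0110011
Read data bits from positions 3,5,6,7: 1011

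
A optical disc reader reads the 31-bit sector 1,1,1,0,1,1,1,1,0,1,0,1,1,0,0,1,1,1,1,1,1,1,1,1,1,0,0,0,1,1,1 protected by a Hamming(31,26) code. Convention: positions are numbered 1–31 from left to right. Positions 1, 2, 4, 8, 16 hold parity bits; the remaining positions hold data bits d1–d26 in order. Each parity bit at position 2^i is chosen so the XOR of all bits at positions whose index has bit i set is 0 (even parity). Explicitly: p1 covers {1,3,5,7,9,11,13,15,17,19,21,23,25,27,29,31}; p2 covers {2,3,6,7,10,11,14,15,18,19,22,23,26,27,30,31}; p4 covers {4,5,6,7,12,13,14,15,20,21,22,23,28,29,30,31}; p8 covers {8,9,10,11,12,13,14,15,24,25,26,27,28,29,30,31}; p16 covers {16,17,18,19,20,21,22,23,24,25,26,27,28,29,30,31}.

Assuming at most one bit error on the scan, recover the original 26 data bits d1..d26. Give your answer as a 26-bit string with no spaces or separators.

11110101100111111111100111

s1 (pos 1,3,5,7,9,11,13,15,17,19,21,23,25,27,29,31): 1⊕1⊕1⊕1⊕0⊕0⊕1⊕0⊕1⊕1⊕1⊕1⊕1⊕0⊕1⊕1 = 0
s2 (pos 2,3,6,7,10,11,14,15,18,19,22,23,26,27,30,31): 1⊕1⊕1⊕1⊕1⊕0⊕0⊕0⊕1⊕1⊕1⊕1⊕0⊕0⊕1⊕1 = 1
s4 (pos 4,5,6,7,12,13,14,15,20,21,22,23,28,29,30,31): 0⊕1⊕1⊕1⊕1⊕1⊕0⊕0⊕1⊕1⊕1⊕1⊕0⊕1⊕1⊕1 = 0
s8 (pos 8,9,10,11,12,13,14,15,24,25,26,27,28,29,30,31): 1⊕0⊕1⊕0⊕1⊕1⊕0⊕0⊕1⊕1⊕0⊕0⊕0⊕1⊕1⊕1 = 1
s16 (pos 16,17,18,19,20,21,22,23,24,25,26,27,28,29,30,31): 1⊕1⊕1⊕1⊕1⊕1⊕1⊕1⊕1⊕1⊕0⊕0⊕0⊕1⊕1⊕1 = 1
Syndrome s16…s1 = 11010 → error at position 26.
Flip position 26: 1110111101011001111111111000111 → 1110111101011001111111111100111
Read data bits from positions 3,5,6,7,9,10,11,12,13,14,15,17,18,19,20,21,22,23,24,25,26,27,28,29,30,31: 11110101100111111111100111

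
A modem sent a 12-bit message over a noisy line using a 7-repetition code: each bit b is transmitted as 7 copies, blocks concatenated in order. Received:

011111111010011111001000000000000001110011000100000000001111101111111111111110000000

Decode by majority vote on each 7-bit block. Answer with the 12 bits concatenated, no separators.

111001001110

Block 1 (0111111): 6 ones → 1
Block 2 (1101001): 4 ones → 1
Block 3 (1111001): 5 ones → 1
Block 4 (0000000): 0 ones → 0
Block 5 (0000000): 0 ones → 0
Block 6 (1110011): 5 ones → 1
Block 7 (0001000): 1 one → 0
Block 8 (0000000): 0 ones → 0
Block 9 (1111101): 6 ones → 1
Block 10 (1111111): 7 ones → 1
Block 11 (1111111): 7 ones → 1
Block 12 (0000000): 0 ones → 0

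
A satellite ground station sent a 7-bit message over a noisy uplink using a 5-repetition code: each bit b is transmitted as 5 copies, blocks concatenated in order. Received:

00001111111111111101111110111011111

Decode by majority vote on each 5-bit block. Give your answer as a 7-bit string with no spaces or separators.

0111111

Block 1 (00001): 1 one → 0
Block 2 (11111): 5 ones → 1
Block 3 (11111): 5 ones → 1
Block 4 (11101): 4 ones → 1
Block 5 (11111): 5 ones → 1
Block 6 (01110): 3 ones → 1
Block 7 (11111): 5 ones → 1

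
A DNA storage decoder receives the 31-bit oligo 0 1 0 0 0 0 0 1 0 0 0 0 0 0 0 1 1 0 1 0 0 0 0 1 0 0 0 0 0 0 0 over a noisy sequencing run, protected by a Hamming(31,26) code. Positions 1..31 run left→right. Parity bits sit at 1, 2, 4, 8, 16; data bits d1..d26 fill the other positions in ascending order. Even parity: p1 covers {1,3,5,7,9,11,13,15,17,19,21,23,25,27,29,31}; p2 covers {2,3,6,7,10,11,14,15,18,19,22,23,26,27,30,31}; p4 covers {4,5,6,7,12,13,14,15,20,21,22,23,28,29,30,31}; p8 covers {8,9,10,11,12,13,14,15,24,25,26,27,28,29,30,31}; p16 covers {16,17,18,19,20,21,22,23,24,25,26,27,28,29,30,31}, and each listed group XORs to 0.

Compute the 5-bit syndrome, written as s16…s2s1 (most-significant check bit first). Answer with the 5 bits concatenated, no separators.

00000

s1 (pos 1,3,5,7,9,11,13,15,17,19,21,23,25,27,29,31): 0⊕0⊕0⊕0⊕0⊕0⊕0⊕0⊕1⊕1⊕0⊕0⊕0⊕0⊕0⊕0 = 0
s2 (pos 2,3,6,7,10,11,14,15,18,19,22,23,26,27,30,31): 1⊕0⊕0⊕0⊕0⊕0⊕0⊕0⊕0⊕1⊕0⊕0⊕0⊕0⊕0⊕0 = 0
s4 (pos 4,5,6,7,12,13,14,15,20,21,22,23,28,29,30,31): 0⊕0⊕0⊕0⊕0⊕0⊕0⊕0⊕0⊕0⊕0⊕0⊕0⊕0⊕0⊕0 = 0
s8 (pos 8,9,10,11,12,13,14,15,24,25,26,27,28,29,30,31): 1⊕0⊕0⊕0⊕0⊕0⊕0⊕0⊕1⊕0⊕0⊕0⊕0⊕0⊕0⊕0 = 0
s16 (pos 16,17,18,19,20,21,22,23,24,25,26,27,28,29,30,31): 1⊕1⊕0⊕1⊕0⊕0⊕0⊕0⊕1⊕0⊕0⊕0⊕0⊕0⊕0⊕0 = 0
Syndrome s16…s1 = 00000 → no error.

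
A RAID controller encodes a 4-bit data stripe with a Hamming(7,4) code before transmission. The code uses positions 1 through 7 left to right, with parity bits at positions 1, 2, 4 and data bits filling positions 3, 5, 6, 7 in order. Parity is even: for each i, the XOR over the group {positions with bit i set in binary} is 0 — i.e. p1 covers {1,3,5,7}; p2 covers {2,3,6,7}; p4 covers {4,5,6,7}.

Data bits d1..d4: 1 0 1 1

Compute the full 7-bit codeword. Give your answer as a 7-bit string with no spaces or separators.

0110011

Place data at non-parity positions: p1 p2 1 p4 0 1 1
p1 (pos 1,3,5,7): XOR of data positions = 1⊕0⊕1 = 0
p2 (pos 2,3,6,7): XOR of data positions = 1⊕1⊕1 = 1
p4 (pos 4,5,6,7): XOR of data positions = 0⊕1⊕1 = 0
Codeword: 0110011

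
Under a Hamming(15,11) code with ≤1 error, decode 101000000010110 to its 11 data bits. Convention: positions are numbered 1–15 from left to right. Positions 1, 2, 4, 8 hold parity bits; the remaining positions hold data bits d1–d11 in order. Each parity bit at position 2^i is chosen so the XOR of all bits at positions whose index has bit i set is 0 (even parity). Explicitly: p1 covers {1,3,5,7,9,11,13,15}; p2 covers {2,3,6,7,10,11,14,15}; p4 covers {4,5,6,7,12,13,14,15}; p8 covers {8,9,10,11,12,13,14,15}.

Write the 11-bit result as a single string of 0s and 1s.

s1 (pos 1,3,5,7,9,11,13,15): 1⊕1⊕0⊕0⊕0⊕1⊕1⊕0 = 0
s2 (pos 2,3,6,7,10,11,14,15): 0⊕1⊕0⊕0⊕0⊕1⊕1⊕0 = 1
s4 (pos 4,5,6,7,12,13,14,15): 0⊕0⊕0⊕0⊕0⊕1⊕1⊕0 = 0
s8 (pos 8,9,10,11,12,13,14,15): 0⊕0⊕0⊕1⊕0⊕1⊕1⊕0 = 1
Syndrome s8…s1 = 1010 → error at position 10.
Flip position 10: 101000000010110 → 101000000110110
Read data bits from positions 3,5,6,7,9,10,11,12,13,14,15: 10000110110

10000110110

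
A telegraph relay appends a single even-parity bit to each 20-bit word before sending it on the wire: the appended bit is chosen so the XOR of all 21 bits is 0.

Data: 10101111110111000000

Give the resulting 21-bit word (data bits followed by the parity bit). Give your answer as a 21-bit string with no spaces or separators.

101011111101110000001

XOR of the 20 data bits: 1⊕0⊕1⊕0⊕1⊕1⊕1⊕1⊕1⊕1⊕0⊕1⊕1⊕1⊕0⊕0⊕0⊕0⊕0⊕0 = 1
Parity bit = 1 (so all 21 bits XOR to 0).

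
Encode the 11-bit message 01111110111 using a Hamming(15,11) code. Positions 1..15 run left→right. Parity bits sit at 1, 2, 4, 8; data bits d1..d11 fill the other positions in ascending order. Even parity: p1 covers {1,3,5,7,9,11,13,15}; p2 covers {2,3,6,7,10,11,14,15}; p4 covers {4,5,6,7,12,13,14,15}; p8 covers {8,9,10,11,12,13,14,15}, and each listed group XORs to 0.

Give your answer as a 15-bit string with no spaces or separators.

Place data at non-parity positions: p1 p2 0 p4 1 1 1 p8 1 1 1 0 1 1 1
p1 (pos 1,3,5,7,9,11,13,15): XOR of data positions = 0⊕1⊕1⊕1⊕1⊕1⊕1 = 0
p2 (pos 2,3,6,7,10,11,14,15): XOR of data positions = 0⊕1⊕1⊕1⊕1⊕1⊕1 = 0
p4 (pos 4,5,6,7,12,13,14,15): XOR of data positions = 1⊕1⊕1⊕0⊕1⊕1⊕1 = 0
p8 (pos 8,9,10,11,12,13,14,15): XOR of data positions = 1⊕1⊕1⊕0⊕1⊕1⊕1 = 0
Codeword: 000011101110111

000011101110111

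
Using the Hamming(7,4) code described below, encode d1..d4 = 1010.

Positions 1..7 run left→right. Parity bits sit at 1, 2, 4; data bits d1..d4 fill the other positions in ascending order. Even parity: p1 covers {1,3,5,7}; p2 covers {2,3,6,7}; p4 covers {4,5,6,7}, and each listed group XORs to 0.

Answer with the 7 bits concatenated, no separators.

Place data at non-parity positions: p1 p2 1 p4 0 1 0
p1 (pos 1,3,5,7): XOR of data positions = 1⊕0⊕0 = 1
p2 (pos 2,3,6,7): XOR of data positions = 1⊕1⊕0 = 0
p4 (pos 4,5,6,7): XOR of data positions = 0⊕1⊕0 = 1
Codeword: 1011010

1011010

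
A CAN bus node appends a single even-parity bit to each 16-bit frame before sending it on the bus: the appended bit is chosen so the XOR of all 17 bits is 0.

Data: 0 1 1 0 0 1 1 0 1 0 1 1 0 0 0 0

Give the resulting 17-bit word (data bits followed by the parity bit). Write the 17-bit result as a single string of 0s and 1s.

01100110101100001

XOR of the 16 data bits: 0⊕1⊕1⊕0⊕0⊕1⊕1⊕0⊕1⊕0⊕1⊕1⊕0⊕0⊕0⊕0 = 1
Parity bit = 1 (so all 17 bits XOR to 0).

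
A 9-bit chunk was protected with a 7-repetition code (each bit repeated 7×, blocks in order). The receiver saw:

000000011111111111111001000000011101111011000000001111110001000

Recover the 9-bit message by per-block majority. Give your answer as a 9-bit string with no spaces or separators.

Block 1 (0000000): 0 ones → 0
Block 2 (1111111): 7 ones → 1
Block 3 (1111111): 7 ones → 1
Block 4 (0010000): 1 one → 0
Block 5 (0001110): 3 ones → 0
Block 6 (1111011): 6 ones → 1
Block 7 (0000000): 0 ones → 0
Block 8 (0111111): 6 ones → 1
Block 9 (0001000): 1 one → 0

011001010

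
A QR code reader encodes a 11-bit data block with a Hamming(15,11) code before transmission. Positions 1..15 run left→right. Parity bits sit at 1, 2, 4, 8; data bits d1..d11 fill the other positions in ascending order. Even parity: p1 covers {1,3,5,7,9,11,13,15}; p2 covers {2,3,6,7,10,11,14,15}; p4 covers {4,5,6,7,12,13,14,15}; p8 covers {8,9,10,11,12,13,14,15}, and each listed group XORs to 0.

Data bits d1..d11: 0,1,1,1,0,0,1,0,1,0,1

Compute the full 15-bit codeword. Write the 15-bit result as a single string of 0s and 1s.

Place data at non-parity positions: p1 p2 0 p4 1 1 1 p8 0 0 1 0 1 0 1
p1 (pos 1,3,5,7,9,11,13,15): XOR of data positions = 0⊕1⊕1⊕0⊕1⊕1⊕1 = 1
p2 (pos 2,3,6,7,10,11,14,15): XOR of data positions = 0⊕1⊕1⊕0⊕1⊕0⊕1 = 0
p4 (pos 4,5,6,7,12,13,14,15): XOR of data positions = 1⊕1⊕1⊕0⊕1⊕0⊕1 = 1
p8 (pos 8,9,10,11,12,13,14,15): XOR of data positions = 0⊕0⊕1⊕0⊕1⊕0⊕1 = 1
Codeword: 100111110010101

100111110010101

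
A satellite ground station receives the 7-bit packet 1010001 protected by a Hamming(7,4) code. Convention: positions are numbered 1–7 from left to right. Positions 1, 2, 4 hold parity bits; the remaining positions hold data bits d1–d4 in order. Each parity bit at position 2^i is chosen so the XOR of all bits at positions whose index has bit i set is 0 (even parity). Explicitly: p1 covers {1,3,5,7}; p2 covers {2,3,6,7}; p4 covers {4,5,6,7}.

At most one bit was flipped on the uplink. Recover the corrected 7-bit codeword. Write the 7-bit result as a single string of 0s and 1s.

1010101

s1 (pos 1,3,5,7): 1⊕1⊕0⊕1 = 1
s2 (pos 2,3,6,7): 0⊕1⊕0⊕1 = 0
s4 (pos 4,5,6,7): 0⊕0⊕0⊕1 = 1
Syndrome s4…s1 = 101 → error at position 5.
Flip position 5: 1010001 → 1010101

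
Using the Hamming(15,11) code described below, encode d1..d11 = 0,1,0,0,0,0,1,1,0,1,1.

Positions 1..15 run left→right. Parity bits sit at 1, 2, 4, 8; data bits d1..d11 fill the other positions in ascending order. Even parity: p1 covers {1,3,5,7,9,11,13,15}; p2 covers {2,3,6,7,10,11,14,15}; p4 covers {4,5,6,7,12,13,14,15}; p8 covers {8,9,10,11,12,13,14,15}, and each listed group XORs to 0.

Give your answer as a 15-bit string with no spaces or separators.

Place data at non-parity positions: p1 p2 0 p4 1 0 0 p8 0 0 1 1 0 1 1
p1 (pos 1,3,5,7,9,11,13,15): XOR of data positions = 0⊕1⊕0⊕0⊕1⊕0⊕1 = 1
p2 (pos 2,3,6,7,10,11,14,15): XOR of data positions = 0⊕0⊕0⊕0⊕1⊕1⊕1 = 1
p4 (pos 4,5,6,7,12,13,14,15): XOR of data positions = 1⊕0⊕0⊕1⊕0⊕1⊕1 = 0
p8 (pos 8,9,10,11,12,13,14,15): XOR of data positions = 0⊕0⊕1⊕1⊕0⊕1⊕1 = 0
Codeword: 110010000011011

110010000011011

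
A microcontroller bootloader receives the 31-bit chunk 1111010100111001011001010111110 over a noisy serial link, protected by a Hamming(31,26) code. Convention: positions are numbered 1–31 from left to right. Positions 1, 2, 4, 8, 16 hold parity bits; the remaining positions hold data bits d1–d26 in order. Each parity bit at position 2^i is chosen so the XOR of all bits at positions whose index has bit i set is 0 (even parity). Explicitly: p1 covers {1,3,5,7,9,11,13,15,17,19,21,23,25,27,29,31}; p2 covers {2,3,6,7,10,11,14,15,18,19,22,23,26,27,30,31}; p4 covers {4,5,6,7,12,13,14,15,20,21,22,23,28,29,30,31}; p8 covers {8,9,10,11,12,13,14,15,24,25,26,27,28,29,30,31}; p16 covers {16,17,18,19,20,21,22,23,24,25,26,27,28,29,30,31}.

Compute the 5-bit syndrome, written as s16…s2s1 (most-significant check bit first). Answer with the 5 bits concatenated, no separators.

00001

s1 (pos 1,3,5,7,9,11,13,15,17,19,21,23,25,27,29,31): 1⊕1⊕0⊕0⊕0⊕1⊕1⊕0⊕0⊕1⊕0⊕0⊕0⊕1⊕1⊕0 = 1
s2 (pos 2,3,6,7,10,11,14,15,18,19,22,23,26,27,30,31): 1⊕1⊕1⊕0⊕0⊕1⊕0⊕0⊕1⊕1⊕1⊕0⊕1⊕1⊕1⊕0 = 0
s4 (pos 4,5,6,7,12,13,14,15,20,21,22,23,28,29,30,31): 1⊕0⊕1⊕0⊕1⊕1⊕0⊕0⊕0⊕0⊕1⊕0⊕1⊕1⊕1⊕0 = 0
s8 (pos 8,9,10,11,12,13,14,15,24,25,26,27,28,29,30,31): 1⊕0⊕0⊕1⊕1⊕1⊕0⊕0⊕1⊕0⊕1⊕1⊕1⊕1⊕1⊕0 = 0
s16 (pos 16,17,18,19,20,21,22,23,24,25,26,27,28,29,30,31): 1⊕0⊕1⊕1⊕0⊕0⊕1⊕0⊕1⊕0⊕1⊕1⊕1⊕1⊕1⊕0 = 0
Syndrome s16…s1 = 00001 → error at position 1.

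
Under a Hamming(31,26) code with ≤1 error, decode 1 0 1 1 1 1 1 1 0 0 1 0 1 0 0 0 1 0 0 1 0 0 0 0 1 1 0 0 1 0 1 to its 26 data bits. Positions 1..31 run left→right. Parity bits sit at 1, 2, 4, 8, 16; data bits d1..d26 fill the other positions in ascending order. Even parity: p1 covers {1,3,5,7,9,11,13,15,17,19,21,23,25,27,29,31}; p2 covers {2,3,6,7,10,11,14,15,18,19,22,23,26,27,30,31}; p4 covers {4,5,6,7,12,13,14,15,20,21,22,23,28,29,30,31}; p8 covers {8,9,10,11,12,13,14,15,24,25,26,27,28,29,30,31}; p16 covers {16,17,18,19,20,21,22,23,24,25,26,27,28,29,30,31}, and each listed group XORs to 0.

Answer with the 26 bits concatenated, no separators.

11110010100100100001100101

s1 (pos 1,3,5,7,9,11,13,15,17,19,21,23,25,27,29,31): 1⊕1⊕1⊕1⊕0⊕1⊕1⊕0⊕1⊕0⊕0⊕0⊕1⊕0⊕1⊕1 = 0
s2 (pos 2,3,6,7,10,11,14,15,18,19,22,23,26,27,30,31): 0⊕1⊕1⊕1⊕0⊕1⊕0⊕0⊕0⊕0⊕0⊕0⊕1⊕0⊕0⊕1 = 0
s4 (pos 4,5,6,7,12,13,14,15,20,21,22,23,28,29,30,31): 1⊕1⊕1⊕1⊕0⊕1⊕0⊕0⊕1⊕0⊕0⊕0⊕0⊕1⊕0⊕1 = 0
s8 (pos 8,9,10,11,12,13,14,15,24,25,26,27,28,29,30,31): 1⊕0⊕0⊕1⊕0⊕1⊕0⊕0⊕0⊕1⊕1⊕0⊕0⊕1⊕0⊕1 = 1
s16 (pos 16,17,18,19,20,21,22,23,24,25,26,27,28,29,30,31): 0⊕1⊕0⊕0⊕1⊕0⊕0⊕0⊕0⊕1⊕1⊕0⊕0⊕1⊕0⊕1 = 0
Syndrome s16…s1 = 01000 → error at position 8.
Flip position 8: 1011111100101000100100001100101 → 1011111000101000100100001100101
Read data bits from positions 3,5,6,7,9,10,11,12,13,14,15,17,18,19,20,21,22,23,24,25,26,27,28,29,30,31: 11110010100100100001100101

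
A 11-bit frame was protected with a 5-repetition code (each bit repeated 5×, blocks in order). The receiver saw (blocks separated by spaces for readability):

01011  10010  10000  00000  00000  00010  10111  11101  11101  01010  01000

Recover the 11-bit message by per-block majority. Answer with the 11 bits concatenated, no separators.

Block 1 (01011): 3 ones → 1
Block 2 (10010): 2 ones → 0
Block 3 (10000): 1 one → 0
Block 4 (00000): 0 ones → 0
Block 5 (00000): 0 ones → 0
Block 6 (00010): 1 one → 0
Block 7 (10111): 4 ones → 1
Block 8 (11101): 4 ones → 1
Block 9 (11101): 4 ones → 1
Block 10 (01010): 2 ones → 0
Block 11 (01000): 1 one → 0

10000011100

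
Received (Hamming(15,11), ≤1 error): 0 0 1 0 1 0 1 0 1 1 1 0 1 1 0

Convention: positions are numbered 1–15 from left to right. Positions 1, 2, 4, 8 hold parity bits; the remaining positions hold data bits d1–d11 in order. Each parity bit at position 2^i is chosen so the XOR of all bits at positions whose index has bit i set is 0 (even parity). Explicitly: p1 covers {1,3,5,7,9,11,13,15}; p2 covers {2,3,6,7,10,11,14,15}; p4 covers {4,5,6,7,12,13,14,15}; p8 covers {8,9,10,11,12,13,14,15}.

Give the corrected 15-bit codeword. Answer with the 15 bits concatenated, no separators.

001010101010110

s1 (pos 1,3,5,7,9,11,13,15): 0⊕1⊕1⊕1⊕1⊕1⊕1⊕0 = 0
s2 (pos 2,3,6,7,10,11,14,15): 0⊕1⊕0⊕1⊕1⊕1⊕1⊕0 = 1
s4 (pos 4,5,6,7,12,13,14,15): 0⊕1⊕0⊕1⊕0⊕1⊕1⊕0 = 0
s8 (pos 8,9,10,11,12,13,14,15): 0⊕1⊕1⊕1⊕0⊕1⊕1⊕0 = 1
Syndrome s8…s1 = 1010 → error at position 10.
Flip position 10: 001010101110110 → 001010101010110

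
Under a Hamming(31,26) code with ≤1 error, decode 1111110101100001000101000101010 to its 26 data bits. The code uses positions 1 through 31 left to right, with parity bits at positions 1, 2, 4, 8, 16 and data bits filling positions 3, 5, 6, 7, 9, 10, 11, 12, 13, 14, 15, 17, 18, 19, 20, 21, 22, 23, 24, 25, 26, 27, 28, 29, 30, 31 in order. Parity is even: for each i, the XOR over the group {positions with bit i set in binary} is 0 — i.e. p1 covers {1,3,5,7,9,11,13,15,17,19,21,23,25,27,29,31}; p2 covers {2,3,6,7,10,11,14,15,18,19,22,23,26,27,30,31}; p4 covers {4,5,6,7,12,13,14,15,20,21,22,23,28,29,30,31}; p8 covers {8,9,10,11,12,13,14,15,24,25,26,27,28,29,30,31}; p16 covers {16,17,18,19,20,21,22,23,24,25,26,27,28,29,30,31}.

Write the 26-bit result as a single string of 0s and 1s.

11100110000000101000101010

s1 (pos 1,3,5,7,9,11,13,15,17,19,21,23,25,27,29,31): 1⊕1⊕1⊕0⊕0⊕1⊕0⊕0⊕0⊕0⊕0⊕0⊕0⊕0⊕0⊕0 = 0
s2 (pos 2,3,6,7,10,11,14,15,18,19,22,23,26,27,30,31): 1⊕1⊕1⊕0⊕1⊕1⊕0⊕0⊕0⊕0⊕1⊕0⊕1⊕0⊕1⊕0 = 0
s4 (pos 4,5,6,7,12,13,14,15,20,21,22,23,28,29,30,31): 1⊕1⊕1⊕0⊕0⊕0⊕0⊕0⊕1⊕0⊕1⊕0⊕1⊕0⊕1⊕0 = 1
s8 (pos 8,9,10,11,12,13,14,15,24,25,26,27,28,29,30,31): 1⊕0⊕1⊕1⊕0⊕0⊕0⊕0⊕0⊕0⊕1⊕0⊕1⊕0⊕1⊕0 = 0
s16 (pos 16,17,18,19,20,21,22,23,24,25,26,27,28,29,30,31): 1⊕0⊕0⊕0⊕1⊕0⊕1⊕0⊕0⊕0⊕1⊕0⊕1⊕0⊕1⊕0 = 0
Syndrome s16…s1 = 00100 → error at position 4.
Flip position 4: 1111110101100001000101000101010 → 1110110101100001000101000101010
Read data bits from positions 3,5,6,7,9,10,11,12,13,14,15,17,18,19,20,21,22,23,24,25,26,27,28,29,30,31: 11100110000000101000101010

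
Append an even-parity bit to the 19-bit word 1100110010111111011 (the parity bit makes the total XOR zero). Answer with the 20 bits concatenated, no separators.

XOR of the 19 data bits: 1⊕1⊕0⊕0⊕1⊕1⊕0⊕0⊕1⊕0⊕1⊕1⊕1⊕1⊕1⊕1⊕0⊕1⊕1 = 1
Parity bit = 1 (so all 20 bits XOR to 0).

11001100101111110111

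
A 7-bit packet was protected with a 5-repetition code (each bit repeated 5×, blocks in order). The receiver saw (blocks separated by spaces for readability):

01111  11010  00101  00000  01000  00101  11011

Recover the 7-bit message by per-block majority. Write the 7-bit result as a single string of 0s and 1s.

1100001

Block 1 (01111): 4 ones → 1
Block 2 (11010): 3 ones → 1
Block 3 (00101): 2 ones → 0
Block 4 (00000): 0 ones → 0
Block 5 (01000): 1 one → 0
Block 6 (00101): 2 ones → 0
Block 7 (11011): 4 ones → 1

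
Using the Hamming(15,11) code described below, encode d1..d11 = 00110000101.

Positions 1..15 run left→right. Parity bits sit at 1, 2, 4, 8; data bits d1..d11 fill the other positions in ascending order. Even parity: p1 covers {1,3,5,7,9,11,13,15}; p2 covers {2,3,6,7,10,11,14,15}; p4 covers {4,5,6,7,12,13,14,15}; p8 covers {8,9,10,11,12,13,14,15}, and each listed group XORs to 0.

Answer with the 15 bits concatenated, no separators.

Place data at non-parity positions: p1 p2 0 p4 0 1 1 p8 0 0 0 0 1 0 1
p1 (pos 1,3,5,7,9,11,13,15): XOR of data positions = 0⊕0⊕1⊕0⊕0⊕1⊕1 = 1
p2 (pos 2,3,6,7,10,11,14,15): XOR of data positions = 0⊕1⊕1⊕0⊕0⊕0⊕1 = 1
p4 (pos 4,5,6,7,12,13,14,15): XOR of data positions = 0⊕1⊕1⊕0⊕1⊕0⊕1 = 0
p8 (pos 8,9,10,11,12,13,14,15): XOR of data positions = 0⊕0⊕0⊕0⊕1⊕0⊕1 = 0
Codeword: 110001100000101

110001100000101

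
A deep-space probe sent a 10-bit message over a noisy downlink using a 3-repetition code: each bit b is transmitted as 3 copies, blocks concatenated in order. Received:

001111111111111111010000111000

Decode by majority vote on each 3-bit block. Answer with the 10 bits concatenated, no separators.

0111110010

Block 1 (001): 1 one → 0
Block 2 (111): 3 ones → 1
Block 3 (111): 3 ones → 1
Block 4 (111): 3 ones → 1
Block 5 (111): 3 ones → 1
Block 6 (111): 3 ones → 1
Block 7 (010): 1 one → 0
Block 8 (000): 0 ones → 0
Block 9 (111): 3 ones → 1
Block 10 (000): 0 ones → 0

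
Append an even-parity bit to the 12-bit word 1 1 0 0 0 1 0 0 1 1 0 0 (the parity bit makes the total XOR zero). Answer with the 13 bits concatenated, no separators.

XOR of the 12 data bits: 1⊕1⊕0⊕0⊕0⊕1⊕0⊕0⊕1⊕1⊕0⊕0 = 1
Parity bit = 1 (so all 13 bits XOR to 0).

1100010011001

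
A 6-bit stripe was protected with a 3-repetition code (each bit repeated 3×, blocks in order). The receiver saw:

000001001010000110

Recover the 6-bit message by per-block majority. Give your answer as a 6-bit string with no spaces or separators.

000001

Block 1 (000): 0 ones → 0
Block 2 (001): 1 one → 0
Block 3 (001): 1 one → 0
Block 4 (010): 1 one → 0
Block 5 (000): 0 ones → 0
Block 6 (110): 2 ones → 1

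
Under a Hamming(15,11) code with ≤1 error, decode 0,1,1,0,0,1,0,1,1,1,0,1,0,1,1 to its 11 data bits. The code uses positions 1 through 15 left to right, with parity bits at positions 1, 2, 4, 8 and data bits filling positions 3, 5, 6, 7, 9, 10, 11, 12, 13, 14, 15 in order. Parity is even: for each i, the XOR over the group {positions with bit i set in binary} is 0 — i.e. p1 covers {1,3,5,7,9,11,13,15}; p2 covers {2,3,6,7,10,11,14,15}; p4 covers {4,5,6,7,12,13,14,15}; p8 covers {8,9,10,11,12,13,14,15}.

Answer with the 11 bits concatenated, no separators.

10101101011

s1 (pos 1,3,5,7,9,11,13,15): 0⊕1⊕0⊕0⊕1⊕0⊕0⊕1 = 1
s2 (pos 2,3,6,7,10,11,14,15): 1⊕1⊕1⊕0⊕1⊕0⊕1⊕1 = 0
s4 (pos 4,5,6,7,12,13,14,15): 0⊕0⊕1⊕0⊕1⊕0⊕1⊕1 = 0
s8 (pos 8,9,10,11,12,13,14,15): 1⊕1⊕1⊕0⊕1⊕0⊕1⊕1 = 0
Syndrome s8…s1 = 0001 → error at position 1.
Flip position 1: 011001011101011 → 111001011101011
Read data bits from positions 3,5,6,7,9,10,11,12,13,14,15: 10101101011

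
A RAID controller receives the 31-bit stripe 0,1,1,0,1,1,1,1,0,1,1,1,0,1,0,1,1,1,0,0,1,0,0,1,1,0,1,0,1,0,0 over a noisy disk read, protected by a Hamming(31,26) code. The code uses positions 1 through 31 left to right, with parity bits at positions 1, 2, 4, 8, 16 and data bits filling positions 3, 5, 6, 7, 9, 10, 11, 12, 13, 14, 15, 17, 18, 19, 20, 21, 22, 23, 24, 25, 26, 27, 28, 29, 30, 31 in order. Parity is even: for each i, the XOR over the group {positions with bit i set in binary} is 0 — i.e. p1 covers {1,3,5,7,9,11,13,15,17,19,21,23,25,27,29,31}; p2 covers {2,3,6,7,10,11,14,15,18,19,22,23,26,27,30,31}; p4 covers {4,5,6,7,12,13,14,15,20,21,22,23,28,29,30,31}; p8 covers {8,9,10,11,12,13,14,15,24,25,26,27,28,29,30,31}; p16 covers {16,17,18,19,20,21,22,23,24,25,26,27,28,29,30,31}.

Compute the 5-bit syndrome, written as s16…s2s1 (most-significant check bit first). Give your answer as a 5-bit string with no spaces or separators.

01111

s1 (pos 1,3,5,7,9,11,13,15,17,19,21,23,25,27,29,31): 0⊕1⊕1⊕1⊕0⊕1⊕0⊕0⊕1⊕0⊕1⊕0⊕1⊕1⊕1⊕0 = 1
s2 (pos 2,3,6,7,10,11,14,15,18,19,22,23,26,27,30,31): 1⊕1⊕1⊕1⊕1⊕1⊕1⊕0⊕1⊕0⊕0⊕0⊕0⊕1⊕0⊕0 = 1
s4 (pos 4,5,6,7,12,13,14,15,20,21,22,23,28,29,30,31): 0⊕1⊕1⊕1⊕1⊕0⊕1⊕0⊕0⊕1⊕0⊕0⊕0⊕1⊕0⊕0 = 1
s8 (pos 8,9,10,11,12,13,14,15,24,25,26,27,28,29,30,31): 1⊕0⊕1⊕1⊕1⊕0⊕1⊕0⊕1⊕1⊕0⊕1⊕0⊕1⊕0⊕0 = 1
s16 (pos 16,17,18,19,20,21,22,23,24,25,26,27,28,29,30,31): 1⊕1⊕1⊕0⊕0⊕1⊕0⊕0⊕1⊕1⊕0⊕1⊕0⊕1⊕0⊕0 = 0
Syndrome s16…s1 = 01111 → error at position 15.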